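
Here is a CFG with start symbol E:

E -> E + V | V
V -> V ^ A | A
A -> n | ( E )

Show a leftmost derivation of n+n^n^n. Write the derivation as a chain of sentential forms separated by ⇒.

E⇒E+V⇒V+V⇒A+V⇒n+V⇒n+V^A⇒n+V^A^A⇒n+A^A^A⇒n+n^A^A⇒n+n^n^A⇒n+n^n^n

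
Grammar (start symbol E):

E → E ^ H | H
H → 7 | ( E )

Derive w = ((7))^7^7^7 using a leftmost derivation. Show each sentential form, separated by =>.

E => E^H => E^H^H => E^H^H^H => H^H^H^H => (E)^H^H^H => (H)^H^H^H => ((E))^H^H^H => ((H))^H^H^H => ((7))^H^H^H => ((7))^7^H^H => ((7))^7^7^H => ((7))^7^7^7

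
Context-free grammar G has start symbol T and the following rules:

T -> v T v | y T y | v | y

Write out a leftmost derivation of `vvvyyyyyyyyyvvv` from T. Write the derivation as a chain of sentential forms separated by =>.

T => vTv => vvTvv => vvvTvvv => vvvyTyvvv => vvvyyTyyvvv => vvvyyyTyyyvvv => vvvyyyyTyyyyvvv => vvvyyyyyyyyyvvv

T => vTv   [T -> v T v]
vTv => vvTvv   [T -> v T v]
vvTvv => vvvTvvv   [T -> v T v]
vvvTvvv => vvvyTyvvv   [T -> y T y]
vvvyTyvvv => vvvyyTyyvvv   [T -> y T y]
vvvyyTyyvvv => vvvyyyTyyyvvv   [T -> y T y]
vvvyyyTyyyvvv => vvvyyyyTyyyyvvv   [T -> y T y]
vvvyyyyTyyyyvvv => vvvyyyyyyyyyvvv   [T -> y]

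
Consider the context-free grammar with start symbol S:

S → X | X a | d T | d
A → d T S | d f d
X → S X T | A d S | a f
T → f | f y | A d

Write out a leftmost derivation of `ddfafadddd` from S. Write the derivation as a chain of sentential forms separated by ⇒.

S ⇒ X   [S → X]
X ⇒ AdS   [X → A d S]
AdS ⇒ dTSdS   [A → d T S]
dTSdS ⇒ dAdSdS   [T → A d]
dAdSdS ⇒ ddTSdSdS   [A → d T S]
ddTSdSdS ⇒ ddfSdSdS   [T → f]
ddfSdSdS ⇒ ddfXadSdS   [S → X a]
ddfXadSdS ⇒ ddfafadSdS   [X → a f]
ddfafadSdS ⇒ ddfafadddS   [S → d]
ddfafadddS ⇒ ddfafadddd   [S → d]

S ⇒ X ⇒ AdS ⇒ dTSdS ⇒ dAdSdS ⇒ ddTSdSdS ⇒ ddfSdSdS ⇒ ddfXadSdS ⇒ ddfafadSdS ⇒ ddfafadddS ⇒ ddfafadddd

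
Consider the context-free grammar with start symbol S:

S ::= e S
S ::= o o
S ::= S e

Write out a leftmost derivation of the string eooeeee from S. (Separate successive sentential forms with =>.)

S => Se => See => eSee => eSeee => eSeeee => eooeeee

S => Se   [S ::= S e]
Se => See   [S ::= S e]
See => eSee   [S ::= e S]
eSee => eSeee   [S ::= S e]
eSeee => eSeeee   [S ::= S e]
eSeeee => eooeeee   [S ::= o o]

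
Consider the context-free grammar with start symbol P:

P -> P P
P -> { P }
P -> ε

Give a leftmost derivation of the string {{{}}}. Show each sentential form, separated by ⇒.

P ⇒ PP ⇒ {P}P ⇒ {PP}P ⇒ {PPP}P ⇒ {PPPP}P ⇒ {{P}PPP}P ⇒ {{{P}}PPP}P ⇒ {{{}}PPP}P ⇒ {{{}}PP}P ⇒ {{{}}P}P ⇒ {{{}}}P ⇒ {{{}}}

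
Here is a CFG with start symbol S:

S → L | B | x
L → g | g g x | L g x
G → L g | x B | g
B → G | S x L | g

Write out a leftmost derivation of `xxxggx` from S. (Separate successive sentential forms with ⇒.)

S⇒B⇒G⇒xB⇒xSxL⇒xxxL⇒xxxLgx⇒xxxggx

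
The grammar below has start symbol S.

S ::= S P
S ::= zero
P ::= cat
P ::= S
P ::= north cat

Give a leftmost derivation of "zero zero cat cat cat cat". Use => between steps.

S => S P => S P P => S P P P => S P P P P => S P P P P P => zero P P P P P => zero S P P P P => zero zero P P P P => zero zero cat P P P => zero zero cat cat P P => zero zero cat cat cat P => zero zero cat cat cat cat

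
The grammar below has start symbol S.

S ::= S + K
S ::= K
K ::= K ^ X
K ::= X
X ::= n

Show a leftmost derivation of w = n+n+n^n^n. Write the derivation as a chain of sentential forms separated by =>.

S => S+K => S+K+K => K+K+K => X+K+K => n+K+K => n+X+K => n+n+K => n+n+K^X => n+n+K^X^X => n+n+X^X^X => n+n+n^X^X => n+n+n^n^X => n+n+n^n^n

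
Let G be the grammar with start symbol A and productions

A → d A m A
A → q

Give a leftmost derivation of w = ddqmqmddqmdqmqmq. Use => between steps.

A=>dAmA=>ddAmAmA=>ddqmAmA=>ddqmqmA=>ddqmqmdAmA=>ddqmqmddAmAmA=>ddqmqmddqmAmA=>ddqmqmddqmdAmAmA=>ddqmqmddqmdqmAmA=>ddqmqmddqmdqmqmA=>ddqmqmddqmdqmqmq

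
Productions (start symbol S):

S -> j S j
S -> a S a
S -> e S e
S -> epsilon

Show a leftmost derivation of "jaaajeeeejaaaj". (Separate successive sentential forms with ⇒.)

S ⇒ jSj ⇒ jaSaj ⇒ jaaSaaj ⇒ jaaaSaaaj ⇒ jaaajSjaaaj ⇒ jaaajeSejaaaj ⇒ jaaajeeSeejaaaj ⇒ jaaajeeeejaaaj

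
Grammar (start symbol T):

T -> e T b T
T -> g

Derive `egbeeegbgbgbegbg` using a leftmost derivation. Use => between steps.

T => eTbT => egbT => egbeTbT => egbeeTbTbT => egbeeeTbTbTbT => egbeeegbTbTbT => egbeeegbgbTbT => egbeeegbgbgbT => egbeeegbgbgbeTbT => egbeeegbgbgbegbT => egbeeegbgbgbegbg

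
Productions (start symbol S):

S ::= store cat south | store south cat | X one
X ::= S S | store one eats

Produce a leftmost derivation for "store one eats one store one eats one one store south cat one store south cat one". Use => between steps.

S => X one => S S one => X one S one => S S one S one => X one S one S one => S S one S one S one => X one S one S one S one => store one eats one S one S one S one => store one eats one X one one S one S one => store one eats one store one eats one one S one S one => store one eats one store one eats one one store south cat one S one => store one eats one store one eats one one store south cat one store south cat one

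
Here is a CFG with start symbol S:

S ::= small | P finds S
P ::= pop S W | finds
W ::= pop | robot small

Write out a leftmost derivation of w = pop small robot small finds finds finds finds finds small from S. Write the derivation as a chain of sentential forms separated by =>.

S => P finds S => pop S W finds S => pop small W finds S => pop small robot small finds S => pop small robot small finds P finds S => pop small robot small finds finds finds S => pop small robot small finds finds finds P finds S => pop small robot small finds finds finds finds finds S => pop small robot small finds finds finds finds finds small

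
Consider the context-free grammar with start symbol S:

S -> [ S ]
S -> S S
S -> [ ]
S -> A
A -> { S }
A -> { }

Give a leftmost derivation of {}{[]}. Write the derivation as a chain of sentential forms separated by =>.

S => SS   [S -> S S]
SS => AS   [S -> A]
AS => {}S   [A -> { }]
{}S => {}A   [S -> A]
{}A => {}{S}   [A -> { S }]
{}{S} => {}{[]}   [S -> [ ]]

S=>SS=>AS=>{}S=>{}A=>{}{S}=>{}{[]}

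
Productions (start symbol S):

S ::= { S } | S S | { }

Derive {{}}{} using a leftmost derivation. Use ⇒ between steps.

S⇒SS⇒{S}S⇒{{}}S⇒{{}}{}

S ⇒ SS   [S ::= S S]
SS ⇒ {S}S   [S ::= { S }]
{S}S ⇒ {{}}S   [S ::= { }]
{{}}S ⇒ {{}}{}   [S ::= { }]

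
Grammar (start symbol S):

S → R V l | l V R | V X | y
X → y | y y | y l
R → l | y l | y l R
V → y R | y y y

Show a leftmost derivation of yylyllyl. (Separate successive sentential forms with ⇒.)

S ⇒ VX   [S → V X]
VX ⇒ yRX   [V → y R]
yRX ⇒ yylRX   [R → y l R]
yylRX ⇒ yylylRX   [R → y l R]
yylylRX ⇒ yylyllX   [R → l]
yylyllX ⇒ yylyllyl   [X → y l]

S⇒VX⇒yRX⇒yylRX⇒yylylRX⇒yylyllX⇒yylyllyl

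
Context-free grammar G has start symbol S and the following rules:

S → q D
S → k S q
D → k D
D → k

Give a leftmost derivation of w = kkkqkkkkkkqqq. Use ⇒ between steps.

S ⇒ kSq ⇒ kkSqq ⇒ kkkSqqq ⇒ kkkqDqqq ⇒ kkkqkDqqq ⇒ kkkqkkDqqq ⇒ kkkqkkkDqqq ⇒ kkkqkkkkDqqq ⇒ kkkqkkkkkDqqq ⇒ kkkqkkkkkkqqq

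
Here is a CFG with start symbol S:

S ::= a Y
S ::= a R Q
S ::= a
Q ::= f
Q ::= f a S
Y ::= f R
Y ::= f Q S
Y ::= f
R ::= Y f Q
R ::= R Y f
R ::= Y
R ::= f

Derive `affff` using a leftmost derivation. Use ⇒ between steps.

S ⇒ aRQ ⇒ aRYfQ ⇒ aYYfQ ⇒ afYfQ ⇒ afffQ ⇒ affff

S ⇒ aRQ   [S ::= a R Q]
aRQ ⇒ aRYfQ   [R ::= R Y f]
aRYfQ ⇒ aYYfQ   [R ::= Y]
aYYfQ ⇒ afYfQ   [Y ::= f]
afYfQ ⇒ afffQ   [Y ::= f]
afffQ ⇒ affff   [Q ::= f]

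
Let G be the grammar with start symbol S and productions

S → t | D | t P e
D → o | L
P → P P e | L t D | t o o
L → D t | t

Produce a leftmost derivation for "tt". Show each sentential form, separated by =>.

S => D => L => Dt => Lt => tt

S => D   [S → D]
D => L   [D → L]
L => Dt   [L → D t]
Dt => Lt   [D → L]
Lt => tt   [L → t]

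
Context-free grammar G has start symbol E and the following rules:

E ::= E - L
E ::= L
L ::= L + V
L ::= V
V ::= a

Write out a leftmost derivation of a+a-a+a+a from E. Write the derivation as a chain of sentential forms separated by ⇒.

E ⇒ E-L ⇒ L-L ⇒ L+V-L ⇒ V+V-L ⇒ a+V-L ⇒ a+a-L ⇒ a+a-L+V ⇒ a+a-L+V+V ⇒ a+a-V+V+V ⇒ a+a-a+V+V ⇒ a+a-a+a+V ⇒ a+a-a+a+a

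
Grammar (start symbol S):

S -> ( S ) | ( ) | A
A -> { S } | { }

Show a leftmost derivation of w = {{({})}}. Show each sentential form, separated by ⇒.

S ⇒ A   [S -> A]
A ⇒ {S}   [A -> { S }]
{S} ⇒ {A}   [S -> A]
{A} ⇒ {{S}}   [A -> { S }]
{{S}} ⇒ {{(S)}}   [S -> ( S )]
{{(S)}} ⇒ {{(A)}}   [S -> A]
{{(A)}} ⇒ {{({})}}   [A -> { }]

S⇒A⇒{S}⇒{A}⇒{{S}}⇒{{(S)}}⇒{{(A)}}⇒{{({})}}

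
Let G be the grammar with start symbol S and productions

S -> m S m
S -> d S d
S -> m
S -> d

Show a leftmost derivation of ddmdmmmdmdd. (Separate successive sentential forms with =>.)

S => dSd => ddSdd => ddmSmdd => ddmdSdmdd => ddmdmSmdmdd => ddmdmmmdmdd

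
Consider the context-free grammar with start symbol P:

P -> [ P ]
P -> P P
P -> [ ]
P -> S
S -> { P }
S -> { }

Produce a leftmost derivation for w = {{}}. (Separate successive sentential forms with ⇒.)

P⇒S⇒{P}⇒{S}⇒{{}}

P ⇒ S   [P -> S]
S ⇒ {P}   [S -> { P }]
{P} ⇒ {S}   [P -> S]
{S} ⇒ {{}}   [S -> { }]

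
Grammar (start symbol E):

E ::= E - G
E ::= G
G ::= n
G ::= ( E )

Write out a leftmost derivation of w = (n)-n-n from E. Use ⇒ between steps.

E ⇒ E-G   [E ::= E - G]
E-G ⇒ E-G-G   [E ::= E - G]
E-G-G ⇒ G-G-G   [E ::= G]
G-G-G ⇒ (E)-G-G   [G ::= ( E )]
(E)-G-G ⇒ (G)-G-G   [E ::= G]
(G)-G-G ⇒ (n)-G-G   [G ::= n]
(n)-G-G ⇒ (n)-n-G   [G ::= n]
(n)-n-G ⇒ (n)-n-n   [G ::= n]

E ⇒ E-G ⇒ E-G-G ⇒ G-G-G ⇒ (E)-G-G ⇒ (G)-G-G ⇒ (n)-G-G ⇒ (n)-n-G ⇒ (n)-n-n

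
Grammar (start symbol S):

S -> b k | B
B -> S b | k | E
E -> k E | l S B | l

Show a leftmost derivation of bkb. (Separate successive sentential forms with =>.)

S => B => Sb => bkb

S => B   [S -> B]
B => Sb   [B -> S b]
Sb => bkb   [S -> b k]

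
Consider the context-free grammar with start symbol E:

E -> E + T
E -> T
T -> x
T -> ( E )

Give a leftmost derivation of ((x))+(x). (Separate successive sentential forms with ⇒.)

E ⇒ E+T   [E -> E + T]
E+T ⇒ T+T   [E -> T]
T+T ⇒ (E)+T   [T -> ( E )]
(E)+T ⇒ (T)+T   [E -> T]
(T)+T ⇒ ((E))+T   [T -> ( E )]
((E))+T ⇒ ((T))+T   [E -> T]
((T))+T ⇒ ((x))+T   [T -> x]
((x))+T ⇒ ((x))+(E)   [T -> ( E )]
((x))+(E) ⇒ ((x))+(T)   [E -> T]
((x))+(T) ⇒ ((x))+(x)   [T -> x]

E ⇒ E+T ⇒ T+T ⇒ (E)+T ⇒ (T)+T ⇒ ((E))+T ⇒ ((T))+T ⇒ ((x))+T ⇒ ((x))+(E) ⇒ ((x))+(T) ⇒ ((x))+(x)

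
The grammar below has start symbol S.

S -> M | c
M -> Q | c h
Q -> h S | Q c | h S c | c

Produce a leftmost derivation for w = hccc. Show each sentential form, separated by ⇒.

S ⇒ M   [S -> M]
M ⇒ Q   [M -> Q]
Q ⇒ Qc   [Q -> Q c]
Qc ⇒ hSc   [Q -> h S]
hSc ⇒ hMc   [S -> M]
hMc ⇒ hQc   [M -> Q]
hQc ⇒ hQcc   [Q -> Q c]
hQcc ⇒ hccc   [Q -> c]

S ⇒ M ⇒ Q ⇒ Qc ⇒ hSc ⇒ hMc ⇒ hQc ⇒ hQcc ⇒ hccc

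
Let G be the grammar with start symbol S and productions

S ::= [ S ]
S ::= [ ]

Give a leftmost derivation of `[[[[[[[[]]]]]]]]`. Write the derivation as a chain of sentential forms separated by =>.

S => [S] => [[S]] => [[[S]]] => [[[[S]]]] => [[[[[S]]]]] => [[[[[[S]]]]]] => [[[[[[[S]]]]]]] => [[[[[[[[]]]]]]]]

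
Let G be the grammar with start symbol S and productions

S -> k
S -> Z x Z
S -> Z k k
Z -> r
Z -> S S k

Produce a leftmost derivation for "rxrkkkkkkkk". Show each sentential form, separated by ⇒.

S ⇒ ZxZ   [S -> Z x Z]
ZxZ ⇒ rxZ   [Z -> r]
rxZ ⇒ rxSSk   [Z -> S S k]
rxSSk ⇒ rxZkkSk   [S -> Z k k]
rxZkkSk ⇒ rxSSkkkSk   [Z -> S S k]
rxSSkkkSk ⇒ rxZkkSkkkSk   [S -> Z k k]
rxZkkSkkkSk ⇒ rxrkkSkkkSk   [Z -> r]
rxrkkSkkkSk ⇒ rxrkkkkkkSk   [S -> k]
rxrkkkkkkSk ⇒ rxrkkkkkkkk   [S -> k]

S⇒ZxZ⇒rxZ⇒rxSSk⇒rxZkkSk⇒rxSSkkkSk⇒rxZkkSkkkSk⇒rxrkkSkkkSk⇒rxrkkkkkkSk⇒rxrkkkkkkkk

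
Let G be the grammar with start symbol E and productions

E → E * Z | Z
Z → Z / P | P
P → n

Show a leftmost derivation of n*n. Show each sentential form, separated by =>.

E => E*Z   [E → E * Z]
E*Z => Z*Z   [E → Z]
Z*Z => P*Z   [Z → P]
P*Z => n*Z   [P → n]
n*Z => n*P   [Z → P]
n*P => n*n   [P → n]

E => E*Z => Z*Z => P*Z => n*Z => n*P => n*n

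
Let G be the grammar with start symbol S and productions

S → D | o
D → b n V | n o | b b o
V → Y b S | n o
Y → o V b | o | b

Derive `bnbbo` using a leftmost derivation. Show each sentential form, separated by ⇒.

S ⇒ D ⇒ bnV ⇒ bnYbS ⇒ bnbbS ⇒ bnbbo

S ⇒ D   [S → D]
D ⇒ bnV   [D → b n V]
bnV ⇒ bnYbS   [V → Y b S]
bnYbS ⇒ bnbbS   [Y → b]
bnbbS ⇒ bnbbo   [S → o]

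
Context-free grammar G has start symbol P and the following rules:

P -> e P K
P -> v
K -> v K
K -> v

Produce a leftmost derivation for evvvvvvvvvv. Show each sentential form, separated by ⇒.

P ⇒ ePK   [P -> e P K]
ePK ⇒ evK   [P -> v]
evK ⇒ evvK   [K -> v K]
evvK ⇒ evvvK   [K -> v K]
evvvK ⇒ evvvvK   [K -> v K]
evvvvK ⇒ evvvvvK   [K -> v K]
evvvvvK ⇒ evvvvvvK   [K -> v K]
evvvvvvK ⇒ evvvvvvvK   [K -> v K]
evvvvvvvK ⇒ evvvvvvvvK   [K -> v K]
evvvvvvvvK ⇒ evvvvvvvvvK   [K -> v K]
evvvvvvvvvK ⇒ evvvvvvvvvv   [K -> v]

P ⇒ ePK ⇒ evK ⇒ evvK ⇒ evvvK ⇒ evvvvK ⇒ evvvvvK ⇒ evvvvvvK ⇒ evvvvvvvK ⇒ evvvvvvvvK ⇒ evvvvvvvvvK ⇒ evvvvvvvvvv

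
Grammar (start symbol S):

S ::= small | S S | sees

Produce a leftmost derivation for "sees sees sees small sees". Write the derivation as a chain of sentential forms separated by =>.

S => S S   [S ::= S S]
S S => S S S   [S ::= S S]
S S S => sees S S   [S ::= sees]
sees S S => sees S S S   [S ::= S S]
sees S S S => sees sees S S   [S ::= sees]
sees sees S S => sees sees S S S   [S ::= S S]
sees sees S S S => sees sees sees S S   [S ::= sees]
sees sees sees S S => sees sees sees small S   [S ::= small]
sees sees sees small S => sees sees sees small sees   [S ::= sees]

S => S S => S S S => sees S S => sees S S S => sees sees S S => sees sees S S S => sees sees sees S S => sees sees sees small S => sees sees sees small sees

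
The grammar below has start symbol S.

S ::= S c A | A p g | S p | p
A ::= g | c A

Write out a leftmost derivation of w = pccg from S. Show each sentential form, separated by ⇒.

S ⇒ ScA ⇒ pcA ⇒ pccA ⇒ pccg

S ⇒ ScA   [S ::= S c A]
ScA ⇒ pcA   [S ::= p]
pcA ⇒ pccA   [A ::= c A]
pccA ⇒ pccg   [A ::= g]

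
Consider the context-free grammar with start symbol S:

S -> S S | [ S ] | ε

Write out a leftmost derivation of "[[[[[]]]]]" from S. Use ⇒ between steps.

S ⇒ SS   [S -> S S]
SS ⇒ SSS   [S -> S S]
SSS ⇒ [S]SS   [S -> [ S ]]
[S]SS ⇒ [[S]]SS   [S -> [ S ]]
[[S]]SS ⇒ [[[S]]]SS   [S -> [ S ]]
[[[S]]]SS ⇒ [[[[S]]]]SS   [S -> [ S ]]
[[[[S]]]]SS ⇒ [[[[[S]]]]]SS   [S -> [ S ]]
[[[[[S]]]]]SS ⇒ [[[[[]]]]]SS   [S -> ε]
[[[[[]]]]]SS ⇒ [[[[[]]]]]S   [S -> ε]
[[[[[]]]]]S ⇒ [[[[[]]]]]   [S -> ε]

S ⇒ SS ⇒ SSS ⇒ [S]SS ⇒ [[S]]SS ⇒ [[[S]]]SS ⇒ [[[[S]]]]SS ⇒ [[[[[S]]]]]SS ⇒ [[[[[]]]]]SS ⇒ [[[[[]]]]]S ⇒ [[[[[]]]]]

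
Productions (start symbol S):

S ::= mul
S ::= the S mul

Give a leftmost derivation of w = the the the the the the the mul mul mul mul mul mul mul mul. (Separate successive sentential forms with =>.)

S => the S mul   [S ::= the S mul]
the S mul => the the S mul mul   [S ::= the S mul]
the the S mul mul => the the the S mul mul mul   [S ::= the S mul]
the the the S mul mul mul => the the the the S mul mul mul mul   [S ::= the S mul]
the the the the S mul mul mul mul => the the the the the S mul mul mul mul mul   [S ::= the S mul]
the the the the the S mul mul mul mul mul => the the the the the the S mul mul mul mul mul mul   [S ::= the S mul]
the the the the the the S mul mul mul mul mul mul => the the the the the the the S mul mul mul mul mul mul mul   [S ::= the S mul]
the the the the the the the S mul mul mul mul mul mul mul => the the the the the the the mul mul mul mul mul mul mul mul   [S ::= mul]

S => the S mul => the the S mul mul => the the the S mul mul mul => the the the the S mul mul mul mul => the the the the the S mul mul mul mul mul => the the the the the the S mul mul mul mul mul mul => the the the the the the the S mul mul mul mul mul mul mul => the the the the the the the mul mul mul mul mul mul mul mul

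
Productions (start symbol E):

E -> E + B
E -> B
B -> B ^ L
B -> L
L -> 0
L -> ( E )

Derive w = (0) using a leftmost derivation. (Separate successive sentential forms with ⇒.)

E⇒B⇒L⇒(E)⇒(B)⇒(L)⇒(0)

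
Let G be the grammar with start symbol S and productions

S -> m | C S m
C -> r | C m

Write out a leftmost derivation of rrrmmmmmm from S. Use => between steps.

S => CSm   [S -> C S m]
CSm => rSm   [C -> r]
rSm => rCSmm   [S -> C S m]
rCSmm => rrSmm   [C -> r]
rrSmm => rrCSmmm   [S -> C S m]
rrCSmmm => rrCmSmmm   [C -> C m]
rrCmSmmm => rrCmmSmmm   [C -> C m]
rrCmmSmmm => rrrmmSmmm   [C -> r]
rrrmmSmmm => rrrmmmmmm   [S -> m]

S => CSm => rSm => rCSmm => rrSmm => rrCSmmm => rrCmSmmm => rrCmmSmmm => rrrmmSmmm => rrrmmmmmm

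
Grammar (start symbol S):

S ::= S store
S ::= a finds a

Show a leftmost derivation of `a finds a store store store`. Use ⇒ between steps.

S ⇒ S store   [S ::= S store]
S store ⇒ S store store   [S ::= S store]
S store store ⇒ S store store store   [S ::= S store]
S store store store ⇒ a finds a store store store   [S ::= a finds a]

S ⇒ S store ⇒ S store store ⇒ S store store store ⇒ a finds a store store store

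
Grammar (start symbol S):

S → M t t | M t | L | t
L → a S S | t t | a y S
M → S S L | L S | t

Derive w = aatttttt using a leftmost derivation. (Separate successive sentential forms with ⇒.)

S⇒Mt⇒LSt⇒aSSSt⇒aLSSt⇒aaSSSSt⇒aatSSSt⇒aattSSt⇒aatttSt⇒aatttLt⇒aatttttt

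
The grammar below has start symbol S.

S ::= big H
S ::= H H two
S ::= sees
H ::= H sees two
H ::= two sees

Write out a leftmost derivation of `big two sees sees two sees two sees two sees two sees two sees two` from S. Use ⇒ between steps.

S ⇒ big H ⇒ big H sees two ⇒ big H sees two sees two ⇒ big H sees two sees two sees two ⇒ big H sees two sees two sees two sees two ⇒ big H sees two sees two sees two sees two sees two ⇒ big H sees two sees two sees two sees two sees two sees two ⇒ big two sees sees two sees two sees two sees two sees two sees two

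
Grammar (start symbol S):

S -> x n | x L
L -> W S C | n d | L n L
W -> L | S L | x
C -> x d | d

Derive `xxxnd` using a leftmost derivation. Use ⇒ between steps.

S ⇒ xL ⇒ xWSC ⇒ xxSC ⇒ xxxnC ⇒ xxxnd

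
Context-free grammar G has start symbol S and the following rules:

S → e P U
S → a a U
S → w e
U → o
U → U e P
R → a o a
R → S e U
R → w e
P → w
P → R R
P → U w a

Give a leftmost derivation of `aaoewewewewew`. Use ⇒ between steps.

S ⇒ aaU   [S → a a U]
aaU ⇒ aaUeP   [U → U e P]
aaUeP ⇒ aaUePeP   [U → U e P]
aaUePeP ⇒ aaUePePeP   [U → U e P]
aaUePePeP ⇒ aaUePePePeP   [U → U e P]
aaUePePePeP ⇒ aaUePePePePeP   [U → U e P]
aaUePePePePeP ⇒ aaoePePePePeP   [U → o]
aaoePePePePeP ⇒ aaoewePePePeP   [P → w]
aaoewePePePeP ⇒ aaoewewePePeP   [P → w]
aaoewewePePeP ⇒ aaoewewewePeP   [P → w]
aaoewewewePeP ⇒ aaoeweweweweP   [P → w]
aaoeweweweweP ⇒ aaoewewewewew   [P → w]

S ⇒ aaU ⇒ aaUeP ⇒ aaUePeP ⇒ aaUePePeP ⇒ aaUePePePeP ⇒ aaUePePePePeP ⇒ aaoePePePePeP ⇒ aaoewePePePeP ⇒ aaoewewePePeP ⇒ aaoewewewePeP ⇒ aaoeweweweweP ⇒ aaoewewewewew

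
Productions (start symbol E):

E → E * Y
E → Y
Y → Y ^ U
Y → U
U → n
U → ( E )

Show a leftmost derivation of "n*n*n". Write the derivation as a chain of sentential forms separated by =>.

E => E*Y => E*Y*Y => Y*Y*Y => U*Y*Y => n*Y*Y => n*U*Y => n*n*Y => n*n*U => n*n*n

E => E*Y   [E → E * Y]
E*Y => E*Y*Y   [E → E * Y]
E*Y*Y => Y*Y*Y   [E → Y]
Y*Y*Y => U*Y*Y   [Y → U]
U*Y*Y => n*Y*Y   [U → n]
n*Y*Y => n*U*Y   [Y → U]
n*U*Y => n*n*Y   [U → n]
n*n*Y => n*n*U   [Y → U]
n*n*U => n*n*n   [U → n]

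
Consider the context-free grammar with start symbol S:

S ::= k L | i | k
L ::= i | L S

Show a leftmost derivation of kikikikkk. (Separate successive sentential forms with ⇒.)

S⇒kL⇒kLS⇒kLSS⇒kiSS⇒kikLS⇒kikLSS⇒kikLSSS⇒kikiSSS⇒kikikLSS⇒kikikLSSS⇒kikikiSSS⇒kikikikSS⇒kikikikkS⇒kikikikkk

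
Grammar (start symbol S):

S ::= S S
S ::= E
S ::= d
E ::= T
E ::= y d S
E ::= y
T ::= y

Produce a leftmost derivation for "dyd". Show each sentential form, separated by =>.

S => SS => SSS => dSS => dES => dTS => dyS => dyd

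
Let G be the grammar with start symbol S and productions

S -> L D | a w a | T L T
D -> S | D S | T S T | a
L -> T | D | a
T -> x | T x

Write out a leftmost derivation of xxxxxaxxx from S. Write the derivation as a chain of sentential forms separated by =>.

S => TLT   [S -> T L T]
TLT => xLT   [T -> x]
xLT => xDT   [L -> D]
xDT => xTSTT   [D -> T S T]
xTSTT => xTxSTT   [T -> T x]
xTxSTT => xTxxSTT   [T -> T x]
xTxxSTT => xxxxSTT   [T -> x]
xxxxSTT => xxxxTLTTT   [S -> T L T]
xxxxTLTTT => xxxxxLTTT   [T -> x]
xxxxxLTTT => xxxxxDTTT   [L -> D]
xxxxxDTTT => xxxxxaTTT   [D -> a]
xxxxxaTTT => xxxxxaxTT   [T -> x]
xxxxxaxTT => xxxxxaxxT   [T -> x]
xxxxxaxxT => xxxxxaxxx   [T -> x]

S => TLT => xLT => xDT => xTSTT => xTxSTT => xTxxSTT => xxxxSTT => xxxxTLTTT => xxxxxLTTT => xxxxxDTTT => xxxxxaTTT => xxxxxaxTT => xxxxxaxxT => xxxxxaxxx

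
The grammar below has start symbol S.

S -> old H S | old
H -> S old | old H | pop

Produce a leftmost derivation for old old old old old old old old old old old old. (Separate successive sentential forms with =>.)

S => old H S   [S -> old H S]
old H S => old S old S   [H -> S old]
old S old S => old old old S   [S -> old]
old old old S => old old old old H S   [S -> old H S]
old old old old H S => old old old old S old S   [H -> S old]
old old old old S old S => old old old old old H S old S   [S -> old H S]
old old old old old H S old S => old old old old old old H S old S   [H -> old H]
old old old old old old H S old S => old old old old old old old H S old S   [H -> old H]
old old old old old old old H S old S => old old old old old old old S old S old S   [H -> S old]
old old old old old old old S old S old S => old old old old old old old old old S old S   [S -> old]
old old old old old old old old old S old S => old old old old old old old old old old old S   [S -> old]
old old old old old old old old old old old S => old old old old old old old old old old old old   [S -> old]

S => old H S => old S old S => old old old S => old old old old H S => old old old old S old S => old old old old old H S old S => old old old old old old H S old S => old old old old old old old H S old S => old old old old old old old S old S old S => old old old old old old old old old S old S => old old old old old old old old old old old S => old old old old old old old old old old old old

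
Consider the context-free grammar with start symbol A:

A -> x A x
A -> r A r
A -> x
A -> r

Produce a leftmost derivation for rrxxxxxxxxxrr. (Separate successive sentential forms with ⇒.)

A ⇒ rAr ⇒ rrArr ⇒ rrxAxrr ⇒ rrxxAxxrr ⇒ rrxxxAxxxrr ⇒ rrxxxxAxxxxrr ⇒ rrxxxxxxxxxrr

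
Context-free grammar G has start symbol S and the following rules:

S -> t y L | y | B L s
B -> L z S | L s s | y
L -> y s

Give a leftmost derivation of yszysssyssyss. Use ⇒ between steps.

S ⇒ BLs   [S -> B L s]
BLs ⇒ LzSLs   [B -> L z S]
LzSLs ⇒ yszSLs   [L -> y s]
yszSLs ⇒ yszBLsLs   [S -> B L s]
yszBLsLs ⇒ yszLssLsLs   [B -> L s s]
yszLssLsLs ⇒ yszysssLsLs   [L -> y s]
yszysssLsLs ⇒ yszysssyssLs   [L -> y s]
yszysssyssLs ⇒ yszysssyssyss   [L -> y s]

S ⇒ BLs ⇒ LzSLs ⇒ yszSLs ⇒ yszBLsLs ⇒ yszLssLsLs ⇒ yszysssLsLs ⇒ yszysssyssLs ⇒ yszysssyssyss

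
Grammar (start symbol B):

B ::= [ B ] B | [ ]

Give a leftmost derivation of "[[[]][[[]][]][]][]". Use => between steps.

B => [B]B => [[B]B]B => [[[]]B]B => [[[]][B]B]B => [[[]][[B]B]B]B => [[[]][[[]]B]B]B => [[[]][[[]][]]B]B => [[[]][[[]][]][]]B => [[[]][[[]][]][]][]

B => [B]B   [B ::= [ B ] B]
[B]B => [[B]B]B   [B ::= [ B ] B]
[[B]B]B => [[[]]B]B   [B ::= [ ]]
[[[]]B]B => [[[]][B]B]B   [B ::= [ B ] B]
[[[]][B]B]B => [[[]][[B]B]B]B   [B ::= [ B ] B]
[[[]][[B]B]B]B => [[[]][[[]]B]B]B   [B ::= [ ]]
[[[]][[[]]B]B]B => [[[]][[[]][]]B]B   [B ::= [ ]]
[[[]][[[]][]]B]B => [[[]][[[]][]][]]B   [B ::= [ ]]
[[[]][[[]][]][]]B => [[[]][[[]][]][]][]   [B ::= [ ]]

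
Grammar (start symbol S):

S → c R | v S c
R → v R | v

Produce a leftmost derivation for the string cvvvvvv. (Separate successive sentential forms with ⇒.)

S ⇒ cR ⇒ cvR ⇒ cvvR ⇒ cvvvR ⇒ cvvvvR ⇒ cvvvvvR ⇒ cvvvvvv

S ⇒ cR   [S → c R]
cR ⇒ cvR   [R → v R]
cvR ⇒ cvvR   [R → v R]
cvvR ⇒ cvvvR   [R → v R]
cvvvR ⇒ cvvvvR   [R → v R]
cvvvvR ⇒ cvvvvvR   [R → v R]
cvvvvvR ⇒ cvvvvvv   [R → v]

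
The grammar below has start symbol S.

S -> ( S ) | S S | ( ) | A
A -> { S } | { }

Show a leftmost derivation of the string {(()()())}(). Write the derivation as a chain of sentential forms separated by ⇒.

S⇒SS⇒AS⇒{S}S⇒{(S)}S⇒{(SS)}S⇒{(SSS)}S⇒{(()SS)}S⇒{(()()S)}S⇒{(()()())}S⇒{(()()())}()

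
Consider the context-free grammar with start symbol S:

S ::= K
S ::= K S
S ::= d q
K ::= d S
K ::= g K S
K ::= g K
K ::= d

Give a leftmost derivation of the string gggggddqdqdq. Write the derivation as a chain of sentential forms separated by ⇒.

S ⇒ KS   [S ::= K S]
KS ⇒ gKS   [K ::= g K]
gKS ⇒ ggKS   [K ::= g K]
ggKS ⇒ gggKSS   [K ::= g K S]
gggKSS ⇒ ggggKSS   [K ::= g K]
ggggKSS ⇒ gggggKSS   [K ::= g K]
gggggKSS ⇒ gggggdSSS   [K ::= d S]
gggggdSSS ⇒ gggggddqSS   [S ::= d q]
gggggddqSS ⇒ gggggddqdqS   [S ::= d q]
gggggddqdqS ⇒ gggggddqdqdq   [S ::= d q]

S ⇒ KS ⇒ gKS ⇒ ggKS ⇒ gggKSS ⇒ ggggKSS ⇒ gggggKSS ⇒ gggggdSSS ⇒ gggggddqSS ⇒ gggggddqdqS ⇒ gggggddqdqdq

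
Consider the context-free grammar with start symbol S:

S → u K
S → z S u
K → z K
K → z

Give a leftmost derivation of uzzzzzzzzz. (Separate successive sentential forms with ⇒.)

S ⇒ uK   [S → u K]
uK ⇒ uzK   [K → z K]
uzK ⇒ uzzK   [K → z K]
uzzK ⇒ uzzzK   [K → z K]
uzzzK ⇒ uzzzzK   [K → z K]
uzzzzK ⇒ uzzzzzK   [K → z K]
uzzzzzK ⇒ uzzzzzzK   [K → z K]
uzzzzzzK ⇒ uzzzzzzzK   [K → z K]
uzzzzzzzK ⇒ uzzzzzzzzK   [K → z K]
uzzzzzzzzK ⇒ uzzzzzzzzz   [K → z]

S ⇒ uK ⇒ uzK ⇒ uzzK ⇒ uzzzK ⇒ uzzzzK ⇒ uzzzzzK ⇒ uzzzzzzK ⇒ uzzzzzzzK ⇒ uzzzzzzzzK ⇒ uzzzzzzzzz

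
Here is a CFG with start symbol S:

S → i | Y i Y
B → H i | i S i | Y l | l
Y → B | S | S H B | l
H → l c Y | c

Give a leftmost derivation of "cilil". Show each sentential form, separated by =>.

S => YiY   [S → Y i Y]
YiY => BiY   [Y → B]
BiY => YliY   [B → Y l]
YliY => BliY   [Y → B]
BliY => HiliY   [B → H i]
HiliY => ciliY   [H → c]
ciliY => cilil   [Y → l]

S => YiY => BiY => YliY => BliY => HiliY => ciliY => cilil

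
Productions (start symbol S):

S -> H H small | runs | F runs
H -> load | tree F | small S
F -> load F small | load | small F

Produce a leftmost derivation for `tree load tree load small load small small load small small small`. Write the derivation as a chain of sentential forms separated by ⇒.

S ⇒ H H small ⇒ tree F H small ⇒ tree load H small ⇒ tree load tree F small ⇒ tree load tree load F small small ⇒ tree load tree load small F small small ⇒ tree load tree load small load F small small small ⇒ tree load tree load small load small F small small small ⇒ tree load tree load small load small small F small small small ⇒ tree load tree load small load small small load small small small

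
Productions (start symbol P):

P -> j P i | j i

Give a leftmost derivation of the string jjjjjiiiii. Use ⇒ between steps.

P ⇒ jPi ⇒ jjPii ⇒ jjjPiii ⇒ jjjjPiiii ⇒ jjjjjiiiii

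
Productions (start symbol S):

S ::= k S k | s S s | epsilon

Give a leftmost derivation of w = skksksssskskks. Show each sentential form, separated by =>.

S=>sSs=>skSks=>skkSkks=>skksSskks=>skkskSkskks=>skksksSskskks=>skkskssSsskskks=>skksksssskskks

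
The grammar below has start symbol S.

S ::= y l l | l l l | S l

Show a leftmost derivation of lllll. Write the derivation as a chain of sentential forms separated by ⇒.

S ⇒ Sl ⇒ Sll ⇒ lllll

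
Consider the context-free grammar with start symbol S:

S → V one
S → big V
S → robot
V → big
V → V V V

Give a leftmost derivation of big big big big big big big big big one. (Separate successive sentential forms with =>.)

S => V one => V V V one => V V V V V one => V V V V V V V one => V V V V V V V V V one => big V V V V V V V V one => big big V V V V V V V one => big big big V V V V V V one => big big big big V V V V V one => big big big big big V V V V one => big big big big big big V V V one => big big big big big big big V V one => big big big big big big big big V one => big big big big big big big big big one

S => V one   [S → V one]
V one => V V V one   [V → V V V]
V V V one => V V V V V one   [V → V V V]
V V V V V one => V V V V V V V one   [V → V V V]
V V V V V V V one => V V V V V V V V V one   [V → V V V]
V V V V V V V V V one => big V V V V V V V V one   [V → big]
big V V V V V V V V one => big big V V V V V V V one   [V → big]
big big V V V V V V V one => big big big V V V V V V one   [V → big]
big big big V V V V V V one => big big big big V V V V V one   [V → big]
big big big big V V V V V one => big big big big big V V V V one   [V → big]
big big big big big V V V V one => big big big big big big V V V one   [V → big]
big big big big big big V V V one => big big big big big big big V V one   [V → big]
big big big big big big big V V one => big big big big big big big big V one   [V → big]
big big big big big big big big V one => big big big big big big big big big one   [V → big]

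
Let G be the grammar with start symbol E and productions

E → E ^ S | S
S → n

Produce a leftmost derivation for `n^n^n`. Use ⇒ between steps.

E ⇒ E^S   [E → E ^ S]
E^S ⇒ E^S^S   [E → E ^ S]
E^S^S ⇒ S^S^S   [E → S]
S^S^S ⇒ n^S^S   [S → n]
n^S^S ⇒ n^n^S   [S → n]
n^n^S ⇒ n^n^n   [S → n]

E⇒E^S⇒E^S^S⇒S^S^S⇒n^S^S⇒n^n^S⇒n^n^n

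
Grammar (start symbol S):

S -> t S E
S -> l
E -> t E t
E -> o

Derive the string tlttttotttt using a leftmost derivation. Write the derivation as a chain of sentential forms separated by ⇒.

S ⇒ tSE ⇒ tlE ⇒ tltEt ⇒ tlttEtt ⇒ tltttEttt ⇒ tlttttEtttt ⇒ tlttttotttt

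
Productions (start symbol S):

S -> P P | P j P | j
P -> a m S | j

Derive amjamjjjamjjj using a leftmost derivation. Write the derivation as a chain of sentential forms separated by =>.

S => PP   [S -> P P]
PP => amSP   [P -> a m S]
amSP => amPPP   [S -> P P]
amPPP => amjPP   [P -> j]
amjPP => amjamSP   [P -> a m S]
amjamSP => amjamPjPP   [S -> P j P]
amjamPjPP => amjamjjPP   [P -> j]
amjamjjPP => amjamjjjP   [P -> j]
amjamjjjP => amjamjjjamS   [P -> a m S]
amjamjjjamS => amjamjjjamPjP   [S -> P j P]
amjamjjjamPjP => amjamjjjamjjP   [P -> j]
amjamjjjamjjP => amjamjjjamjjj   [P -> j]

S => PP => amSP => amPPP => amjPP => amjamSP => amjamPjPP => amjamjjPP => amjamjjjP => amjamjjjamS => amjamjjjamPjP => amjamjjjamjjP => amjamjjjamjjj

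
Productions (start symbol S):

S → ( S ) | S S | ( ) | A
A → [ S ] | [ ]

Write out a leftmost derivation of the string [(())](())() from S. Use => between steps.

S=>SS=>SSS=>ASS=>[S]SS=>[(S)]SS=>[(())]SS=>[(())](S)S=>[(())](())S=>[(())](())()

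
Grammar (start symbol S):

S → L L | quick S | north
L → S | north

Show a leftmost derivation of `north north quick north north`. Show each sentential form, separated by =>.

S => L L   [S → L L]
L L => north L   [L → north]
north L => north S   [L → S]
north S => north L L   [S → L L]
north L L => north S L   [L → S]
north S L => north L L L   [S → L L]
north L L L => north S L L   [L → S]
north S L L => north north L L   [S → north]
north north L L => north north S L   [L → S]
north north S L => north north quick S L   [S → quick S]
north north quick S L => north north quick north L   [S → north]
north north quick north L => north north quick north north   [L → north]

S => L L => north L => north S => north L L => north S L => north L L L => north S L L => north north L L => north north S L => north north quick S L => north north quick north L => north north quick north north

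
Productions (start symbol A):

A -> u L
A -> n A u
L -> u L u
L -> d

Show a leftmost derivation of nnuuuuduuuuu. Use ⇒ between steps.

A⇒nAu⇒nnAuu⇒nnuLuu⇒nnuuLuuu⇒nnuuuLuuuu⇒nnuuuuLuuuuu⇒nnuuuuduuuuu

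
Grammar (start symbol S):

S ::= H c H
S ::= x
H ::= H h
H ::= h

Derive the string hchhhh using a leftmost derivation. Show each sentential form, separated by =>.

S => HcH   [S ::= H c H]
HcH => hcH   [H ::= h]
hcH => hcHh   [H ::= H h]
hcHh => hcHhh   [H ::= H h]
hcHhh => hcHhhh   [H ::= H h]
hcHhhh => hchhhh   [H ::= h]

S=>HcH=>hcH=>hcHh=>hcHhh=>hcHhhh=>hchhhh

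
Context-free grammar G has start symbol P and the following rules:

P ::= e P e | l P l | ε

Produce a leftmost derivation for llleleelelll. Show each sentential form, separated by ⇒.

P⇒lPl⇒llPll⇒lllPlll⇒lllePelll⇒lllelPlelll⇒lllelePelelll⇒llleleelelll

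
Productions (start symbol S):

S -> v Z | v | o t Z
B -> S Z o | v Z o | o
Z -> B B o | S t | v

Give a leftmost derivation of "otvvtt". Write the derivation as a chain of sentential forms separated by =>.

S => otZ => otSt => otvZt => otvStt => otvvtt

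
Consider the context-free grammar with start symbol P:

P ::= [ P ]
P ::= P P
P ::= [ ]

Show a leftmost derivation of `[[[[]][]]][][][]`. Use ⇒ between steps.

P ⇒ PP   [P ::= P P]
PP ⇒ PPP   [P ::= P P]
PPP ⇒ PPPP   [P ::= P P]
PPPP ⇒ [P]PPP   [P ::= [ P ]]
[P]PPP ⇒ [[P]]PPP   [P ::= [ P ]]
[[P]]PPP ⇒ [[PP]]PPP   [P ::= P P]
[[PP]]PPP ⇒ [[[P]P]]PPP   [P ::= [ P ]]
[[[P]P]]PPP ⇒ [[[[]]P]]PPP   [P ::= [ ]]
[[[[]]P]]PPP ⇒ [[[[]][]]]PPP   [P ::= [ ]]
[[[[]][]]]PPP ⇒ [[[[]][]]][]PP   [P ::= [ ]]
[[[[]][]]][]PP ⇒ [[[[]][]]][][]P   [P ::= [ ]]
[[[[]][]]][][]P ⇒ [[[[]][]]][][][]   [P ::= [ ]]

P ⇒ PP ⇒ PPP ⇒ PPPP ⇒ [P]PPP ⇒ [[P]]PPP ⇒ [[PP]]PPP ⇒ [[[P]P]]PPP ⇒ [[[[]]P]]PPP ⇒ [[[[]][]]]PPP ⇒ [[[[]][]]][]PP ⇒ [[[[]][]]][][]P ⇒ [[[[]][]]][][][]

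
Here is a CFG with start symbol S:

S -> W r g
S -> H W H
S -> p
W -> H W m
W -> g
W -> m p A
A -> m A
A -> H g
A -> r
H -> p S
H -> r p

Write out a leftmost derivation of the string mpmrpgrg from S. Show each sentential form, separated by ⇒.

S ⇒ Wrg   [S -> W r g]
Wrg ⇒ mpArg   [W -> m p A]
mpArg ⇒ mpmArg   [A -> m A]
mpmArg ⇒ mpmHgrg   [A -> H g]
mpmHgrg ⇒ mpmrpgrg   [H -> r p]

S ⇒ Wrg ⇒ mpArg ⇒ mpmArg ⇒ mpmHgrg ⇒ mpmrpgrg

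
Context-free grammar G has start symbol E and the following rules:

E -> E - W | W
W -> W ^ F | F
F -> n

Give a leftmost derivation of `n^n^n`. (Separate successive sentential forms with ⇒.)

E ⇒ W   [E -> W]
W ⇒ W^F   [W -> W ^ F]
W^F ⇒ W^F^F   [W -> W ^ F]
W^F^F ⇒ F^F^F   [W -> F]
F^F^F ⇒ n^F^F   [F -> n]
n^F^F ⇒ n^n^F   [F -> n]
n^n^F ⇒ n^n^n   [F -> n]

E ⇒ W ⇒ W^F ⇒ W^F^F ⇒ F^F^F ⇒ n^F^F ⇒ n^n^F ⇒ n^n^n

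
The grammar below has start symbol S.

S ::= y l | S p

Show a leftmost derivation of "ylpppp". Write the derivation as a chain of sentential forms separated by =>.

S => Sp   [S ::= S p]
Sp => Spp   [S ::= S p]
Spp => Sppp   [S ::= S p]
Sppp => Spppp   [S ::= S p]
Spppp => ylpppp   [S ::= y l]

S => Sp => Spp => Sppp => Spppp => ylpppp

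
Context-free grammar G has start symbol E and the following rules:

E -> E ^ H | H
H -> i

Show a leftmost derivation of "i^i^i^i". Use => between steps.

E => E^H   [E -> E ^ H]
E^H => E^H^H   [E -> E ^ H]
E^H^H => E^H^H^H   [E -> E ^ H]
E^H^H^H => H^H^H^H   [E -> H]
H^H^H^H => i^H^H^H   [H -> i]
i^H^H^H => i^i^H^H   [H -> i]
i^i^H^H => i^i^i^H   [H -> i]
i^i^i^H => i^i^i^i   [H -> i]

E => E^H => E^H^H => E^H^H^H => H^H^H^H => i^H^H^H => i^i^H^H => i^i^i^H => i^i^i^i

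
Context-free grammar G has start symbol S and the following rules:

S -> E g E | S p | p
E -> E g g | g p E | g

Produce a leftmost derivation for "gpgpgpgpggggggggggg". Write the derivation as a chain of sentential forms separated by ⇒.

S ⇒ EgE   [S -> E g E]
EgE ⇒ gpEgE   [E -> g p E]
gpEgE ⇒ gpgpEgE   [E -> g p E]
gpgpEgE ⇒ gpgpEgggE   [E -> E g g]
gpgpEgggE ⇒ gpgpgpEgggE   [E -> g p E]
gpgpgpEgggE ⇒ gpgpgpEgggggE   [E -> E g g]
gpgpgpEgggggE ⇒ gpgpgpgpEgggggE   [E -> g p E]
gpgpgpgpEgggggE ⇒ gpgpgpgpEgggggggE   [E -> E g g]
gpgpgpgpEgggggggE ⇒ gpgpgpgpggggggggE   [E -> g]
gpgpgpgpggggggggE ⇒ gpgpgpgpggggggggEgg   [E -> E g g]
gpgpgpgpggggggggEgg ⇒ gpgpgpgpggggggggggg   [E -> g]

S ⇒ EgE ⇒ gpEgE ⇒ gpgpEgE ⇒ gpgpEgggE ⇒ gpgpgpEgggE ⇒ gpgpgpEgggggE ⇒ gpgpgpgpEgggggE ⇒ gpgpgpgpEgggggggE ⇒ gpgpgpgpggggggggE ⇒ gpgpgpgpggggggggEgg ⇒ gpgpgpgpggggggggggg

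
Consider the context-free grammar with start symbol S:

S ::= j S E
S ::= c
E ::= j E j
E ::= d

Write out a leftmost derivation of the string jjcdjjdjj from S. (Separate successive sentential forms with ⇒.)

S ⇒ jSE   [S ::= j S E]
jSE ⇒ jjSEE   [S ::= j S E]
jjSEE ⇒ jjcEE   [S ::= c]
jjcEE ⇒ jjcdE   [E ::= d]
jjcdE ⇒ jjcdjEj   [E ::= j E j]
jjcdjEj ⇒ jjcdjjEjj   [E ::= j E j]
jjcdjjEjj ⇒ jjcdjjdjj   [E ::= d]

S ⇒ jSE ⇒ jjSEE ⇒ jjcEE ⇒ jjcdE ⇒ jjcdjEj ⇒ jjcdjjEjj ⇒ jjcdjjdjj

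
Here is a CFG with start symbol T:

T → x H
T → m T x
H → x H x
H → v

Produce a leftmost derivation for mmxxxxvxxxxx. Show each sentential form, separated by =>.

T=>mTx=>mmTxx=>mmxHxx=>mmxxHxxx=>mmxxxHxxxx=>mmxxxxHxxxxx=>mmxxxxvxxxxx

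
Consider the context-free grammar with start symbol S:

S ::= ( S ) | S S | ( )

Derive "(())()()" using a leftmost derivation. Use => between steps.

S => SS   [S ::= S S]
SS => SSS   [S ::= S S]
SSS => (S)SS   [S ::= ( S )]
(S)SS => (())SS   [S ::= ( )]
(())SS => (())()S   [S ::= ( )]
(())()S => (())()()   [S ::= ( )]

S=>SS=>SSS=>(S)SS=>(())SS=>(())()S=>(())()()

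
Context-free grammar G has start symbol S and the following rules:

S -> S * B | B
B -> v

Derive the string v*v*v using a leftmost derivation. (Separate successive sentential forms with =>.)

S => S*B   [S -> S * B]
S*B => S*B*B   [S -> S * B]
S*B*B => B*B*B   [S -> B]
B*B*B => v*B*B   [B -> v]
v*B*B => v*v*B   [B -> v]
v*v*B => v*v*v   [B -> v]

S => S*B => S*B*B => B*B*B => v*B*B => v*v*B => v*v*v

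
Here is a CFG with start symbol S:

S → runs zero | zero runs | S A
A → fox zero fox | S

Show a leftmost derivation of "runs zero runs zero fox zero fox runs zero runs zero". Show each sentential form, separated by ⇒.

S ⇒ S A ⇒ runs zero A ⇒ runs zero S ⇒ runs zero S A ⇒ runs zero S A A ⇒ runs zero S A A A ⇒ runs zero runs zero A A A ⇒ runs zero runs zero fox zero fox A A ⇒ runs zero runs zero fox zero fox S A ⇒ runs zero runs zero fox zero fox runs zero A ⇒ runs zero runs zero fox zero fox runs zero S ⇒ runs zero runs zero fox zero fox runs zero runs zero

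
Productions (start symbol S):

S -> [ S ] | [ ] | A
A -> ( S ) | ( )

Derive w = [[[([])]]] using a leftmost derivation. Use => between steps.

S => [S]   [S -> [ S ]]
[S] => [[S]]   [S -> [ S ]]
[[S]] => [[[S]]]   [S -> [ S ]]
[[[S]]] => [[[A]]]   [S -> A]
[[[A]]] => [[[(S)]]]   [A -> ( S )]
[[[(S)]]] => [[[([])]]]   [S -> [ ]]

S => [S] => [[S]] => [[[S]]] => [[[A]]] => [[[(S)]]] => [[[([])]]]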